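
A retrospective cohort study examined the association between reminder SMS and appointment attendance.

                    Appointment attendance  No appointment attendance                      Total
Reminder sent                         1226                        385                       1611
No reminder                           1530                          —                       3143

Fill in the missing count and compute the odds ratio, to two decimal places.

3.36

The missing cell is in the unexposed row: 3143 − 1530 = 1613.
So a = 1226, b = 385, c = 1530, d = 1613.
OR = (a·d)/(b·c) = (1226 × 1613) / (385 × 1530) = 1977538 / 589050 = 3.35716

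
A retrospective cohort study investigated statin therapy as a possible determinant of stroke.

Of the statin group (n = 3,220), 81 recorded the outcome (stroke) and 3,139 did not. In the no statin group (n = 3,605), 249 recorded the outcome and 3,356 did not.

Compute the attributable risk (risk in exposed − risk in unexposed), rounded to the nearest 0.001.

From the description: a = 81, b = 3139, c = 249, d = 3356.
Risk in exposed = 81/3220 = 0.025155; risk in unexposed = 249/3605 = 0.069071.
Risk difference = 0.025155 − 0.069071 = -0.043915

-0.044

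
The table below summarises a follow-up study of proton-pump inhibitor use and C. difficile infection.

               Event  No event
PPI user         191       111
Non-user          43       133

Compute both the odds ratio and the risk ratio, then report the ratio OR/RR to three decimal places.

Cells: a = 191, b = 111, c = 43, d = 133.
OR = (191·133)/(111·43) = 25403/4773 = 5.32223
Risk in exposed = 191/302 = 0.63245; risk in unexposed = 43/176 = 0.24432; RR = 2.58863
OR/RR = 5.32223 / 2.58863 = 2.05600
The outcome is not rare, so the OR lies further from 1 than the RR.

2.056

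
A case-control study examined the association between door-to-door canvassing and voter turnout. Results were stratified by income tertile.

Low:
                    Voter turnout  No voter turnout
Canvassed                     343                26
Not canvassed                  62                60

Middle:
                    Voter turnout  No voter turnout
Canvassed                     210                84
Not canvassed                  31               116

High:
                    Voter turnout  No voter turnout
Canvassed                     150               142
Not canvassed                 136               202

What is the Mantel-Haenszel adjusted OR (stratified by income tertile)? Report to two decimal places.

3.65

OR_MH = Σ(aᵢdᵢ/nᵢ) / Σ(bᵢcᵢ/nᵢ), where nᵢ is the stratum total.
Stratum 1 (Low): n = 491; a·d/n = 343·60/491 = 41.9145; b·c/n = 26·62/491 = 3.2831
Stratum 2 (Middle): n = 441; a·d/n = 210·116/441 = 55.2381; b·c/n = 84·31/441 = 5.9048
Stratum 3 (High): n = 630; a·d/n = 150·202/630 = 48.0952; b·c/n = 142·136/630 = 30.6540
OR_MH = (41.9145 + 55.2381 + 48.0952) / (3.2831 + 5.9048 + 30.6540) = 145.2478 / 39.8418 = 3.64561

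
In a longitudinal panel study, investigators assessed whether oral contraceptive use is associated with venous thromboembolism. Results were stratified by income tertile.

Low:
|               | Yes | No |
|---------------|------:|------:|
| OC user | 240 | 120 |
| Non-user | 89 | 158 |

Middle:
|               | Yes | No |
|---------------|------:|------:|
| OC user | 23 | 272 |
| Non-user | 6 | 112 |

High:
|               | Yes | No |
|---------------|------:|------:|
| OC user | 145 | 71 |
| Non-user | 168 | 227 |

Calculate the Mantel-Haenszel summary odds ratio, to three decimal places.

OR_MH = Σ(aᵢdᵢ/nᵢ) / Σ(bᵢcᵢ/nᵢ), where nᵢ is the stratum total.
Stratum 1 (Low): n = 607; a·d/n = 240·158/607 = 62.4712; b·c/n = 120·89/607 = 17.5947
Stratum 2 (Middle): n = 413; a·d/n = 23·112/413 = 6.2373; b·c/n = 272·6/413 = 3.9516
Stratum 3 (High): n = 611; a·d/n = 145·227/611 = 53.8707; b·c/n = 71·168/611 = 19.5221
OR_MH = (62.4712 + 6.2373 + 53.8707) / (17.5947 + 3.9516 + 19.5221) = 122.5792 / 41.0684 = 2.98476

2.985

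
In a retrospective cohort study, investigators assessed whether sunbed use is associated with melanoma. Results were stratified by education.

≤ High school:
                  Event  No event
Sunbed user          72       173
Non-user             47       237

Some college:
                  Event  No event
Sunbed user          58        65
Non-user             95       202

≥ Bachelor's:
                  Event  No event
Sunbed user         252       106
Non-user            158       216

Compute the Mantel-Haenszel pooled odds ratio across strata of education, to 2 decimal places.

2.54

OR_MH = Σ(aᵢdᵢ/nᵢ) / Σ(bᵢcᵢ/nᵢ), where nᵢ is the stratum total.
Stratum 1 (≤ High school): n = 529; a·d/n = 72·237/529 = 32.2571; b·c/n = 173·47/529 = 15.3705
Stratum 2 (Some college): n = 420; a·d/n = 58·202/420 = 27.8952; b·c/n = 65·95/420 = 14.7024
Stratum 3 (≥ Bachelor's): n = 732; a·d/n = 252·216/732 = 74.3607; b·c/n = 106·158/732 = 22.8798
OR_MH = (32.2571 + 27.8952 + 74.3607) / (15.3705 + 14.7024 + 22.8798) = 134.5130 / 52.9527 = 2.54025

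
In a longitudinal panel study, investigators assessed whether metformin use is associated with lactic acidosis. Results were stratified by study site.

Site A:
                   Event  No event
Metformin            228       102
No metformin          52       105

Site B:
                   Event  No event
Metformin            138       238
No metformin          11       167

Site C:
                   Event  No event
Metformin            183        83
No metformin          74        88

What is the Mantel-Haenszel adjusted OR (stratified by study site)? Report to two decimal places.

4.28

OR_MH = Σ(aᵢdᵢ/nᵢ) / Σ(bᵢcᵢ/nᵢ), where nᵢ is the stratum total.
Stratum 1 (Site A): n = 487; a·d/n = 228·105/487 = 49.1581; b·c/n = 102·52/487 = 10.8912
Stratum 2 (Site B): n = 554; a·d/n = 138·167/554 = 41.5993; b·c/n = 238·11/554 = 4.7256
Stratum 3 (Site C): n = 428; a·d/n = 183·88/428 = 37.6262; b·c/n = 83·74/428 = 14.3505
OR_MH = (49.1581 + 41.5993 + 37.6262) / (10.8912 + 4.7256 + 14.3505) = 128.3836 / 29.9673 = 4.28413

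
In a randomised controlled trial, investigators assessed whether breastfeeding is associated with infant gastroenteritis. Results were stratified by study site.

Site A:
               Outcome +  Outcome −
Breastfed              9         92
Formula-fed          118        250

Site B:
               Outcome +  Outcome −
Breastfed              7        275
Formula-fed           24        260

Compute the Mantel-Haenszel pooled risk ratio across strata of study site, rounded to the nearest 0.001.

0.283

RR_MH = Σ(aᵢ·n₀ᵢ/nᵢ) / Σ(cᵢ·n₁ᵢ/nᵢ), with n₁ᵢ = aᵢ+bᵢ (exposed), n₀ᵢ = cᵢ+dᵢ (unexposed), nᵢ = n₁ᵢ+n₀ᵢ.
Stratum 1 (Site A): n₁ = 101, n₀ = 368, n = 469; a·n₀/n = 9·368/469 = 7.0618; c·n₁/n = 118·101/469 = 25.4115
Stratum 2 (Site B): n₁ = 282, n₀ = 284, n = 566; a·n₀/n = 7·284/566 = 3.5124; c·n₁/n = 24·282/566 = 11.9576
RR_MH = (7.0618 + 3.5124) / (25.4115 + 11.9576) = 10.5742 / 37.3691 = 0.28297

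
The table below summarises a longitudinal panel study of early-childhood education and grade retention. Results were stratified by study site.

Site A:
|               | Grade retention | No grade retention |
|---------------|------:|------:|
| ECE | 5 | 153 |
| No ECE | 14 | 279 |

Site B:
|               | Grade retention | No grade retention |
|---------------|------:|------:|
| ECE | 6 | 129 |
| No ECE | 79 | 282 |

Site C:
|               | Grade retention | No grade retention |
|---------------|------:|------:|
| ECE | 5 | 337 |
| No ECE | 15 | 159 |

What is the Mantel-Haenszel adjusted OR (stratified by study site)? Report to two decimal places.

0.23

OR_MH = Σ(aᵢdᵢ/nᵢ) / Σ(bᵢcᵢ/nᵢ), where nᵢ is the stratum total.
Stratum 1 (Site A): n = 451; a·d/n = 5·279/451 = 3.0931; b·c/n = 153·14/451 = 4.7494
Stratum 2 (Site B): n = 496; a·d/n = 6·282/496 = 3.4113; b·c/n = 129·79/496 = 20.5464
Stratum 3 (Site C): n = 516; a·d/n = 5·159/516 = 1.5407; b·c/n = 337·15/516 = 9.7965
OR_MH = (3.0931 + 3.4113 + 1.5407) / (4.7494 + 20.5464 + 9.7965) = 8.0451 / 35.0923 = 0.22926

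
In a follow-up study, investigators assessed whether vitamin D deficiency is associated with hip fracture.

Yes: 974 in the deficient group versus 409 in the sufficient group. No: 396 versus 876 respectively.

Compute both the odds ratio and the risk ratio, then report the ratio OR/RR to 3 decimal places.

2.358

From the description: a = 974, b = 396, c = 409, d = 876.
OR = (974·876)/(396·409) = 853224/161964 = 5.26799
Risk in exposed = 974/1370 = 0.71095; risk in unexposed = 409/1285 = 0.31829; RR = 2.23367
OR/RR = 5.26799 / 2.23367 = 2.35845
The outcome is not rare, so the OR lies further from 1 than the RR.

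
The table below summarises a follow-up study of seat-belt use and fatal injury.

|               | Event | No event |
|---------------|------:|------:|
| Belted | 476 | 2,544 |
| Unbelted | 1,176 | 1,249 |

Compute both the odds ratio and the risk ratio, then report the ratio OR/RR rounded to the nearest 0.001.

Cells: a = 476, b = 2544, c = 1176, d = 1249.
OR = (476·1249)/(2544·1176) = 594524/2991744 = 0.19872
Risk in exposed = 476/3020 = 0.15762; risk in unexposed = 1176/2425 = 0.48495; RR = 0.32502
OR/RR = 0.19872 / 0.32502 = 0.61142
The outcome is not rare, so the OR lies further from 1 than the RR.

0.611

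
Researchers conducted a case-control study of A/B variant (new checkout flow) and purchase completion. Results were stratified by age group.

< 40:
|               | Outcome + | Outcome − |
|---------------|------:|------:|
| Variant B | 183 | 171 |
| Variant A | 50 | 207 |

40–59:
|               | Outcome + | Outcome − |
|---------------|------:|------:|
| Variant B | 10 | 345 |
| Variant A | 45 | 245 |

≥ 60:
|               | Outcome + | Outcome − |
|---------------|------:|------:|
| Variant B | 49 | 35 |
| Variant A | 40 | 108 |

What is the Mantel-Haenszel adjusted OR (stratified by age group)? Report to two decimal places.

2.01

OR_MH = Σ(aᵢdᵢ/nᵢ) / Σ(bᵢcᵢ/nᵢ), where nᵢ is the stratum total.
Stratum 1 (< 40): n = 611; a·d/n = 183·207/611 = 61.9984; b·c/n = 171·50/611 = 13.9935
Stratum 2 (40–59): n = 645; a·d/n = 10·245/645 = 3.7984; b·c/n = 345·45/645 = 24.0698
Stratum 3 (≥ 60): n = 232; a·d/n = 49·108/232 = 22.8103; b·c/n = 35·40/232 = 6.0345
OR_MH = (61.9984 + 3.7984 + 22.8103) / (13.9935 + 24.0698 + 6.0345) = 88.6072 / 44.0977 = 2.00934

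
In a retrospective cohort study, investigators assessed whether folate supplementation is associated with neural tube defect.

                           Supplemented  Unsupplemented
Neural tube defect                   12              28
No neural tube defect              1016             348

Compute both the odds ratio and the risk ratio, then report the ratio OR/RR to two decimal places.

0.94

Reading the table with exposure as columns: a = 12 (Supplemented, case), b = 1016 (Supplemented, non-case), c = 28 (Unsupplemented, case), d = 348.
OR = (12·348)/(1016·28) = 4176/28448 = 0.14679
Risk in exposed = 12/1028 = 0.01167; risk in unexposed = 28/376 = 0.07447; RR = 0.15675
OR/RR = 0.14679 / 0.15675 = 0.93646
The outcome is rare in both groups, so OR ≈ RR (ratio near 1).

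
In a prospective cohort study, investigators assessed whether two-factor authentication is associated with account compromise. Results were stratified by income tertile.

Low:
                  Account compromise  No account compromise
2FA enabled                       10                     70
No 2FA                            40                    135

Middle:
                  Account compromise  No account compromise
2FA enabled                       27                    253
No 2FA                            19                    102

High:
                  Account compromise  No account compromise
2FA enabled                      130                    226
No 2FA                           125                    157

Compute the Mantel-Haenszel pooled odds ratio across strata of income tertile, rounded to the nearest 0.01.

0.66

OR_MH = Σ(aᵢdᵢ/nᵢ) / Σ(bᵢcᵢ/nᵢ), where nᵢ is the stratum total.
Stratum 1 (Low): n = 255; a·d/n = 10·135/255 = 5.2941; b·c/n = 70·40/255 = 10.9804
Stratum 2 (Middle): n = 401; a·d/n = 27·102/401 = 6.8678; b·c/n = 253·19/401 = 11.9875
Stratum 3 (High): n = 638; a·d/n = 130·157/638 = 31.9906; b·c/n = 226·125/638 = 44.2790
OR_MH = (5.2941 + 6.8678 + 31.9906) / (10.9804 + 11.9875 + 44.2790) = 44.1525 / 67.2469 = 0.65657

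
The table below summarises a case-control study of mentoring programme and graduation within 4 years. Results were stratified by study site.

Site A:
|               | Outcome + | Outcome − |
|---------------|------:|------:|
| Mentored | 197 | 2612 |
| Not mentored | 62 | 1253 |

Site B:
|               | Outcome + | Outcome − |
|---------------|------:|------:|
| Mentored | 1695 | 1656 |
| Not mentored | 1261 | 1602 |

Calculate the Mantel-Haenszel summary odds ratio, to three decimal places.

OR_MH = Σ(aᵢdᵢ/nᵢ) / Σ(bᵢcᵢ/nᵢ), where nᵢ is the stratum total.
Stratum 1 (Site A): n = 4124; a·d/n = 197·1253/4124 = 59.8548; b·c/n = 2612·62/4124 = 39.2687
Stratum 2 (Site B): n = 6214; a·d/n = 1695·1602/6214 = 436.9794; b·c/n = 1656·1261/6214 = 336.0502
OR_MH = (59.8548 + 436.9794) / (39.2687 + 336.0502) = 496.8342 / 375.3189 = 1.32377

1.324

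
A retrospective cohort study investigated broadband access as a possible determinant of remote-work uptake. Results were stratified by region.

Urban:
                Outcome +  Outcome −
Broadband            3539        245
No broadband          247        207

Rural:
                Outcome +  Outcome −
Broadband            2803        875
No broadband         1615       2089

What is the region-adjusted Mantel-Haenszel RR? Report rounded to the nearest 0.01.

1.74

RR_MH = Σ(aᵢ·n₀ᵢ/nᵢ) / Σ(cᵢ·n₁ᵢ/nᵢ), with n₁ᵢ = aᵢ+bᵢ (exposed), n₀ᵢ = cᵢ+dᵢ (unexposed), nᵢ = n₁ᵢ+n₀ᵢ.
Stratum 1 (Urban): n₁ = 3784, n₀ = 454, n = 4238; a·n₀/n = 3539·454/4238 = 379.1189; c·n₁/n = 247·3784/4238 = 220.5399
Stratum 2 (Rural): n₁ = 3678, n₀ = 3704, n = 7382; a·n₀/n = 2803·3704/7382 = 1406.4362; c·n₁/n = 1615·3678/7382 = 804.6559
RR_MH = (379.1189 + 1406.4362) / (220.5399 + 804.6559) = 1785.5551 / 1025.1958 = 1.74167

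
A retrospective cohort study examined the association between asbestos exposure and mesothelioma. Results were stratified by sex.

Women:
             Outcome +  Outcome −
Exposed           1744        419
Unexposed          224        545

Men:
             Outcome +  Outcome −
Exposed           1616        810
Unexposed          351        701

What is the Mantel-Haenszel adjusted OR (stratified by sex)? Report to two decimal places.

5.71

OR_MH = Σ(aᵢdᵢ/nᵢ) / Σ(bᵢcᵢ/nᵢ), where nᵢ is the stratum total.
Stratum 1 (Women): n = 2932; a·d/n = 1744·545/2932 = 324.1746; b·c/n = 419·224/2932 = 32.0109
Stratum 2 (Men): n = 3478; a·d/n = 1616·701/3478 = 325.7090; b·c/n = 810·351/3478 = 81.7453
OR_MH = (324.1746 + 325.7090) / (32.0109 + 81.7453) = 649.8837 / 113.7562 = 5.71295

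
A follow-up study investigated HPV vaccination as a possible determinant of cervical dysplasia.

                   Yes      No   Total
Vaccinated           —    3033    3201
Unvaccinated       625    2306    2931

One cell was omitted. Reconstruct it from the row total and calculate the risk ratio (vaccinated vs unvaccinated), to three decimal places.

0.246

The missing cell is in the exposed row: 3201 − 3033 = 168.
So a = 168, b = 3033, c = 625, d = 2306.
RR = [a/(a+b)] / [c/(c+d)] = (168/3201) / (625/2931) = 0.05248/0.21324 = 0.24613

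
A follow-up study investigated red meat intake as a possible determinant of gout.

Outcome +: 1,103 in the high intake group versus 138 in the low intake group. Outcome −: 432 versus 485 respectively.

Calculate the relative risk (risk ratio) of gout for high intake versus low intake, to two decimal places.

From the description: a = 1103, b = 432, c = 138, d = 485.
Risk in exposed = 1103/1535 = 0.71857; risk in unexposed = 138/623 = 0.22151.
RR = 0.71857 / 0.22151 = 3.24396
The risk among the exposed is 3.24 times that among the unexposed.

3.24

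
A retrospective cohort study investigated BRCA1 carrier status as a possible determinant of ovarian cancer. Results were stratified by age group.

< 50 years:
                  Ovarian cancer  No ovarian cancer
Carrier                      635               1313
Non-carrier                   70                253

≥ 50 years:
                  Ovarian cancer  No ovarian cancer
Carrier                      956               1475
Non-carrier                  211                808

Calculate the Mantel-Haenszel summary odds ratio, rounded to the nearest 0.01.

OR_MH = Σ(aᵢdᵢ/nᵢ) / Σ(bᵢcᵢ/nᵢ), where nᵢ is the stratum total.
Stratum 1 (< 50 years): n = 2271; a·d/n = 635·253/2271 = 70.7420; b·c/n = 1313·70/2271 = 40.4712
Stratum 2 (≥ 50 years): n = 3450; a·d/n = 956·808/3450 = 223.8980; b·c/n = 1475·211/3450 = 90.2101
OR_MH = (70.7420 + 223.8980) / (40.4712 + 90.2101) = 294.6399 / 130.6813 = 2.25464

2.25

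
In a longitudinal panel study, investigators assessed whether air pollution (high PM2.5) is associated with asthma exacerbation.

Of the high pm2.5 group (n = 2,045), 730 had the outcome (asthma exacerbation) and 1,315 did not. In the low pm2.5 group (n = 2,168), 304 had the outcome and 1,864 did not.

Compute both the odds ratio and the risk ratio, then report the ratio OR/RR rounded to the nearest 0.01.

From the description: a = 730, b = 1315, c = 304, d = 1864.
OR = (730·1864)/(1315·304) = 1360720/399760 = 3.40384
Risk in exposed = 730/2045 = 0.35697; risk in unexposed = 304/2168 = 0.14022; RR = 2.54575
OR/RR = 3.40384 / 2.54575 = 1.33707
The outcome is not rare, so the OR lies further from 1 than the RR.

1.34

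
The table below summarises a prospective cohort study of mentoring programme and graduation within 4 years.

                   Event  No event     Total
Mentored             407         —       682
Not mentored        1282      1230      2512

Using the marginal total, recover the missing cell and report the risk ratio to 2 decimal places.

1.17

The missing cell is in the exposed row: 682 − 407 = 275.
So a = 407, b = 275, c = 1282, d = 1230.
RR = [a/(a+b)] / [c/(c+d)] = (407/682) / (1282/2512) = 0.59677/0.51035 = 1.16934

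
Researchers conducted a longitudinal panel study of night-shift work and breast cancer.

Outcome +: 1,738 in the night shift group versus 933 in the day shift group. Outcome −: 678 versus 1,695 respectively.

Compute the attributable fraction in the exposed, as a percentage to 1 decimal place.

From the description: a = 1738, b = 678, c = 933, d = 1695.
Risk in exposed = 1738/2416 = 0.71937; risk in unexposed = 933/2628 = 0.35502.
RR = 0.71937/0.35502 = 2.02627
AR% = (RR − 1)/RR × 100 = (2.02627 − 1)/2.02627 × 100 = 50.6481%

50.6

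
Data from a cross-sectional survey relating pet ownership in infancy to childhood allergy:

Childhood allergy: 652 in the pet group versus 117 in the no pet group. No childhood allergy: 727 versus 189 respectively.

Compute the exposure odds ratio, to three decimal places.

1.449

From the description: a = 652, b = 727, c = 117, d = 189.
OR = (a·d)/(b·c) = (652 × 189) / (727 × 117) = 123228 / 85059 = 1.44874
The odds of childhood allergy are about 1.45 times as high in the pet group.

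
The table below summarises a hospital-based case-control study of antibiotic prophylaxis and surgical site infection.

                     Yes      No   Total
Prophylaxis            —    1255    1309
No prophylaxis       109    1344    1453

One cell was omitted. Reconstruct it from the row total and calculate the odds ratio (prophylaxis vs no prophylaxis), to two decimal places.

The missing cell is in the exposed row: 1309 − 1255 = 54.
So a = 54, b = 1255, c = 109, d = 1344.
OR = (a·d)/(b·c) = (54 × 1344) / (1255 × 109) = 72576 / 136795 = 0.53055

0.53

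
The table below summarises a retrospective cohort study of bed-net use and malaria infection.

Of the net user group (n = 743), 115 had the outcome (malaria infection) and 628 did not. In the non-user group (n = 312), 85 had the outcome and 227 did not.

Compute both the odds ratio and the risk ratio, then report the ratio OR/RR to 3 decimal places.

0.861

From the description: a = 115, b = 628, c = 85, d = 227.
OR = (115·227)/(628·85) = 26105/53380 = 0.48904
Risk in exposed = 115/743 = 0.15478; risk in unexposed = 85/312 = 0.27244; RR = 0.56813
OR/RR = 0.48904 / 0.56813 = 0.86080
The outcome is not rare, so the OR lies further from 1 than the RR.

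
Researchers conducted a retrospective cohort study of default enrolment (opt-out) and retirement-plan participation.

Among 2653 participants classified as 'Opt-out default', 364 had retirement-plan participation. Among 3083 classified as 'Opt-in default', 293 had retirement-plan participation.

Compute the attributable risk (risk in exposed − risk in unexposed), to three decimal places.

From the description: a = 364, b = 2289, c = 293, d = 2790.
Risk in exposed = 364/2653 = 0.137203; risk in unexposed = 293/3083 = 0.095037.
Risk difference = 0.137203 − 0.095037 = 0.042166

0.042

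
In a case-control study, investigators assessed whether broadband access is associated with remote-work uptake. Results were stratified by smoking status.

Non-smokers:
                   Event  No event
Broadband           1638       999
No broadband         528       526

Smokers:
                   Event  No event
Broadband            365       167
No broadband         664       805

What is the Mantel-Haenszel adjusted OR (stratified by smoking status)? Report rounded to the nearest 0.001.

OR_MH = Σ(aᵢdᵢ/nᵢ) / Σ(bᵢcᵢ/nᵢ), where nᵢ is the stratum total.
Stratum 1 (Non-smokers): n = 3691; a·d/n = 1638·526/3691 = 233.4294; b·c/n = 999·528/3691 = 142.9076
Stratum 2 (Smokers): n = 2001; a·d/n = 365·805/2001 = 146.8391; b·c/n = 167·664/2001 = 55.4163
OR_MH = (233.4294 + 146.8391) / (142.9076 + 55.4163) = 380.2685 / 198.3239 = 1.91741

1.917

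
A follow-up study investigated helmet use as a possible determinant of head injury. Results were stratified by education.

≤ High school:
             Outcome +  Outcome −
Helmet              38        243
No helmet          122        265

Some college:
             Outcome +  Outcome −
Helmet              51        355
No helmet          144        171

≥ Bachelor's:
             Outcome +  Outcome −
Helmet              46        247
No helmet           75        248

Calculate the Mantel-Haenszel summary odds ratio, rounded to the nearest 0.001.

0.314

OR_MH = Σ(aᵢdᵢ/nᵢ) / Σ(bᵢcᵢ/nᵢ), where nᵢ is the stratum total.
Stratum 1 (≤ High school): n = 668; a·d/n = 38·265/668 = 15.0749; b·c/n = 243·122/668 = 44.3802
Stratum 2 (Some college): n = 721; a·d/n = 51·171/721 = 12.0957; b·c/n = 355·144/721 = 70.9015
Stratum 3 (≥ Bachelor's): n = 616; a·d/n = 46·248/616 = 18.5195; b·c/n = 247·75/616 = 30.0731
OR_MH = (15.0749 + 12.0957 + 18.5195) / (44.3802 + 70.9015 + 30.0731) = 45.6900 / 145.3548 = 0.31433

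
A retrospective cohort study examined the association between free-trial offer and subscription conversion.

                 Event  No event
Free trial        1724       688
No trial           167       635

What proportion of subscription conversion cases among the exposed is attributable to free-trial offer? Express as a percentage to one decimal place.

Cells: a = 1724, b = 688, c = 167, d = 635.
Risk in exposed = 1724/2412 = 0.71476; risk in unexposed = 167/802 = 0.20823.
RR = 0.71476/0.20823 = 3.43256
AR% = (RR − 1)/RR × 100 = (3.43256 − 1)/3.43256 × 100 = 70.8672%

70.9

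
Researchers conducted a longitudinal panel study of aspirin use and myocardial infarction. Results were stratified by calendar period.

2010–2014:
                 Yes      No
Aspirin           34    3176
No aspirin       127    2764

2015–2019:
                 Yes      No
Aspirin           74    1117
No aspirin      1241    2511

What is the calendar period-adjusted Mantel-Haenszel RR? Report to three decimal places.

RR_MH = Σ(aᵢ·n₀ᵢ/nᵢ) / Σ(cᵢ·n₁ᵢ/nᵢ), with n₁ᵢ = aᵢ+bᵢ (exposed), n₀ᵢ = cᵢ+dᵢ (unexposed), nᵢ = n₁ᵢ+n₀ᵢ.
Stratum 1 (2010–2014): n₁ = 3210, n₀ = 2891, n = 6101; a·n₀/n = 34·2891/6101 = 16.1111; c·n₁/n = 127·3210/6101 = 66.8202
Stratum 2 (2015–2019): n₁ = 1191, n₀ = 3752, n = 4943; a·n₀/n = 74·3752/4943 = 56.1699; c·n₁/n = 1241·1191/4943 = 299.0150
RR_MH = (16.1111 + 56.1699) / (66.8202 + 299.0150) = 72.2811 / 365.8352 = 0.19758

0.198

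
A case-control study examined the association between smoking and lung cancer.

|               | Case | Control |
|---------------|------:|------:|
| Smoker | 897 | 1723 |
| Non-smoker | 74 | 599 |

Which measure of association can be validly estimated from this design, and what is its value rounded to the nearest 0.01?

Cells: a = 897, b = 1723, c = 74, d = 599.
This is a case-control study: participants were sampled on outcome status, so risks in the source population cannot be estimated directly — relative risk is not valid here. The odds ratio is the appropriate measure.
OR = (a·d)/(b·c) = (897 × 599) / (1723 × 74) = 537303 / 127502 = 4.21408

4.21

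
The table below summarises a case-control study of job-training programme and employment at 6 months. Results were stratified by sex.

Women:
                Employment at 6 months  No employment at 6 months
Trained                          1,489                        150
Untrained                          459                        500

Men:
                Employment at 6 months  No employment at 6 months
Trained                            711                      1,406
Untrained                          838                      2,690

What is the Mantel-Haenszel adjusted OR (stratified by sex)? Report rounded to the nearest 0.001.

2.659

OR_MH = Σ(aᵢdᵢ/nᵢ) / Σ(bᵢcᵢ/nᵢ), where nᵢ is the stratum total.
Stratum 1 (Women): n = 2598; a·d/n = 1489·500/2598 = 286.5666; b·c/n = 150·459/2598 = 26.5012
Stratum 2 (Men): n = 5645; a·d/n = 711·2690/5645 = 338.8113; b·c/n = 1406·838/5645 = 208.7206
OR_MH = (286.5666 + 338.8113) / (26.5012 + 208.7206) = 625.3779 / 235.2218 = 2.65867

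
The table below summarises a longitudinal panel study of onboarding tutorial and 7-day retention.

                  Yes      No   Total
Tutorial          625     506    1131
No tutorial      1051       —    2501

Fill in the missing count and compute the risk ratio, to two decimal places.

The missing cell is in the unexposed row: 2501 − 1051 = 1450.
So a = 625, b = 506, c = 1051, d = 1450.
RR = [a/(a+b)] / [c/(c+d)] = (625/1131) / (1051/2501) = 0.55261/0.42023 = 1.31501

1.32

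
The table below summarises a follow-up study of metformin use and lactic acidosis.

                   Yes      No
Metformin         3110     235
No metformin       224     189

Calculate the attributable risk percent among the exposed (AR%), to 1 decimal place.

41.7

Cells: a = 3110, b = 235, c = 224, d = 189.
Risk in exposed = 3110/3345 = 0.92975; risk in unexposed = 224/413 = 0.54237.
RR = 0.92975/0.54237 = 1.71422
AR% = (RR − 1)/RR × 100 = (1.71422 − 1)/1.71422 × 100 = 41.6644%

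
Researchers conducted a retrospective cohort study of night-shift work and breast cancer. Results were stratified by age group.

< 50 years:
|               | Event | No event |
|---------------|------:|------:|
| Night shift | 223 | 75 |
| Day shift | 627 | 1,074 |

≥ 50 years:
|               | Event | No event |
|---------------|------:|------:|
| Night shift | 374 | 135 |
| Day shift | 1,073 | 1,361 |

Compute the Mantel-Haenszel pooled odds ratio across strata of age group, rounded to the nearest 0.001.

OR_MH = Σ(aᵢdᵢ/nᵢ) / Σ(bᵢcᵢ/nᵢ), where nᵢ is the stratum total.
Stratum 1 (< 50 years): n = 1999; a·d/n = 223·1074/1999 = 119.8109; b·c/n = 75·627/1999 = 23.5243
Stratum 2 (≥ 50 years): n = 2943; a·d/n = 374·1361/2943 = 172.9575; b·c/n = 135·1073/2943 = 49.2202
OR_MH = (119.8109 + 172.9575) / (23.5243 + 49.2202) = 292.7684 / 72.7444 = 4.02462

4.025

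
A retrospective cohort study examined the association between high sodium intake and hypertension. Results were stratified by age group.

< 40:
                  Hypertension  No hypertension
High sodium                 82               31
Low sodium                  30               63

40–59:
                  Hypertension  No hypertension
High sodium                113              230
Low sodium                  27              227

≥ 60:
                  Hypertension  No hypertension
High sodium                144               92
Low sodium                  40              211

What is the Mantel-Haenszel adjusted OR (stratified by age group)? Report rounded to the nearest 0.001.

5.804

OR_MH = Σ(aᵢdᵢ/nᵢ) / Σ(bᵢcᵢ/nᵢ), where nᵢ is the stratum total.
Stratum 1 (< 40): n = 206; a·d/n = 82·63/206 = 25.0777; b·c/n = 31·30/206 = 4.5146
Stratum 2 (40–59): n = 597; a·d/n = 113·227/597 = 42.9665; b·c/n = 230·27/597 = 10.4020
Stratum 3 (≥ 60): n = 487; a·d/n = 144·211/487 = 62.3901; b·c/n = 92·40/487 = 7.5565
OR_MH = (25.0777 + 42.9665 + 62.3901) / (4.5146 + 10.4020 + 7.5565) = 130.4343 / 22.4730 = 5.80403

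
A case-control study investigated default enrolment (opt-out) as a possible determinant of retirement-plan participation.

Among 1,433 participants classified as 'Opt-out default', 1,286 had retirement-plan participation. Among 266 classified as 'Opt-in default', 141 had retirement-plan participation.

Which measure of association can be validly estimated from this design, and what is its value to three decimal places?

From the description: a = 1286, b = 147, c = 141, d = 125.
This is a case-control study: participants were sampled on outcome status, so risks in the source population cannot be estimated directly — relative risk is not valid here. The odds ratio is the appropriate measure.
OR = (a·d)/(b·c) = (1286 × 125) / (147 × 141) = 160750 / 20727 = 7.75558

7.756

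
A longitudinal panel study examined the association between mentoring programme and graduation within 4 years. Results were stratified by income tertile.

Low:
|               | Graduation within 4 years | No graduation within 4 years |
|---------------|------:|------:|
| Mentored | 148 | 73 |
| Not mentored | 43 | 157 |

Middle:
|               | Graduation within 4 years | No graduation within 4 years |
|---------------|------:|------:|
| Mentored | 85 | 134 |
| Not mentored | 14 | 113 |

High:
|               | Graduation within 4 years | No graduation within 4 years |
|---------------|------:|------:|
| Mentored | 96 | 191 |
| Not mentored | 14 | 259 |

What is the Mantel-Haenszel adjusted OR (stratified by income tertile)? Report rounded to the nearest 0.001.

OR_MH = Σ(aᵢdᵢ/nᵢ) / Σ(bᵢcᵢ/nᵢ), where nᵢ is the stratum total.
Stratum 1 (Low): n = 421; a·d/n = 148·157/421 = 55.1924; b·c/n = 73·43/421 = 7.4561
Stratum 2 (Middle): n = 346; a·d/n = 85·113/346 = 27.7601; b·c/n = 134·14/346 = 5.4220
Stratum 3 (High): n = 560; a·d/n = 96·259/560 = 44.4000; b·c/n = 191·14/560 = 4.7750
OR_MH = (55.1924 + 27.7601 + 44.4000) / (7.4561 + 5.4220 + 4.7750) = 127.3525 / 17.6530 = 7.21420

7.214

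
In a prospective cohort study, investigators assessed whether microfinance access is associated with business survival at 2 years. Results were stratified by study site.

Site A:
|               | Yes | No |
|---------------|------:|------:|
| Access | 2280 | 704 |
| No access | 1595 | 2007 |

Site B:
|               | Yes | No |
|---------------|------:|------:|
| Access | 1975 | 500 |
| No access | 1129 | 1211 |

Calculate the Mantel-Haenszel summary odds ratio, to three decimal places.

OR_MH = Σ(aᵢdᵢ/nᵢ) / Σ(bᵢcᵢ/nᵢ), where nᵢ is the stratum total.
Stratum 1 (Site A): n = 6586; a·d/n = 2280·2007/6586 = 694.8011; b·c/n = 704·1595/6586 = 170.4950
Stratum 2 (Site B): n = 4815; a·d/n = 1975·1211/4815 = 496.7238; b·c/n = 500·1129/4815 = 117.2378
OR_MH = (694.8011 + 496.7238) / (170.4950 + 117.2378) = 1191.5249 / 287.7328 = 4.14108

4.141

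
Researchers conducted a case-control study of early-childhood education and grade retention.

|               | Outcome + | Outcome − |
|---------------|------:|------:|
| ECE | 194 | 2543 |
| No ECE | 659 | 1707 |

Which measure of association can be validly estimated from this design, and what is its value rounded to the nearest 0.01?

Cells: a = 194, b = 2543, c = 659, d = 1707.
This is a case-control study: participants were sampled on outcome status, so risks in the source population cannot be estimated directly — relative risk is not valid here. The odds ratio is the appropriate measure.
OR = (a·d)/(b·c) = (194 × 1707) / (2543 × 659) = 331158 / 1675837 = 0.19761

0.20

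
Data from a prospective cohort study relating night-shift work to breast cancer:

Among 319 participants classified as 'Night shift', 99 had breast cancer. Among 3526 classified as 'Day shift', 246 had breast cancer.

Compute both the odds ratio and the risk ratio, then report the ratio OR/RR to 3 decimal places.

From the description: a = 99, b = 220, c = 246, d = 3280.
OR = (99·3280)/(220·246) = 324720/54120 = 6.00000
Risk in exposed = 99/319 = 0.31034; risk in unexposed = 246/3526 = 0.06977; RR = 4.44828
OR/RR = 6.00000 / 4.44828 = 1.34884
The outcome is not rare, so the OR lies further from 1 than the RR.

1.349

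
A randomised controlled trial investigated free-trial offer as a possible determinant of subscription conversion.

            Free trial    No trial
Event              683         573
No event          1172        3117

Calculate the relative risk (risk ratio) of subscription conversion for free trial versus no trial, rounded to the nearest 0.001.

2.371

Reading the table with exposure as columns: a = 683 (Free trial, case), b = 1172 (Free trial, non-case), c = 573 (No trial, case), d = 3117.
Risk in exposed = 683/1855 = 0.36819; risk in unexposed = 573/3690 = 0.15528.
RR = 0.36819 / 0.15528 = 2.37109
The risk among the exposed is 2.37 times that among the unexposed.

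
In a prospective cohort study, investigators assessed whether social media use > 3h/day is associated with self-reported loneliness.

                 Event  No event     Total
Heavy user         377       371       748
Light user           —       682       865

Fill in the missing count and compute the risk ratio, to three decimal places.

2.382

The missing cell is in the unexposed row: 865 − 682 = 183.
So a = 377, b = 371, c = 183, d = 682.
RR = [a/(a+b)] / [c/(c+d)] = (377/748) / (183/865) = 0.50401/0.21156 = 2.38235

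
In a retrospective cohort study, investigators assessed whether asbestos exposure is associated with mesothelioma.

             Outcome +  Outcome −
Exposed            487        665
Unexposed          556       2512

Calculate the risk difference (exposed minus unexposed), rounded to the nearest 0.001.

0.242

Cells: a = 487, b = 665, c = 556, d = 2512.
Risk in exposed = 487/1152 = 0.422743; risk in unexposed = 556/3068 = 0.181226.
Risk difference = 0.422743 − 0.181226 = 0.241518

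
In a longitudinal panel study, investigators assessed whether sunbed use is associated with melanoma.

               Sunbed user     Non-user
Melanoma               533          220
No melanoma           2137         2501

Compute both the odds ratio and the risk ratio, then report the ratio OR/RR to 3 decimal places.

Reading the table with exposure as columns: a = 533 (Sunbed user, case), b = 2137 (Sunbed user, non-case), c = 220 (Non-user, case), d = 2501.
OR = (533·2501)/(2137·220) = 1333033/470140 = 2.83540
Risk in exposed = 533/2670 = 0.19963; risk in unexposed = 220/2721 = 0.08085; RR = 2.46900
OR/RR = 2.83540 / 2.46900 = 1.14840
The outcome is not rare, so the OR lies further from 1 than the RR.

1.148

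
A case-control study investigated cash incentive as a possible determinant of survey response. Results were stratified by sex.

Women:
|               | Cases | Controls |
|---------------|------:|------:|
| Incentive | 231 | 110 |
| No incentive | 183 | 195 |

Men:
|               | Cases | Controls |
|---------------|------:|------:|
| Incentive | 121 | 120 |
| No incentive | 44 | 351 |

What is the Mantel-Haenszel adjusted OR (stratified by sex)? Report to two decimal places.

3.57

OR_MH = Σ(aᵢdᵢ/nᵢ) / Σ(bᵢcᵢ/nᵢ), where nᵢ is the stratum total.
Stratum 1 (Women): n = 719; a·d/n = 231·195/719 = 62.6495; b·c/n = 110·183/719 = 27.9972
Stratum 2 (Men): n = 636; a·d/n = 121·351/636 = 66.7783; b·c/n = 120·44/636 = 8.3019
OR_MH = (62.6495 + 66.7783) / (27.9972 + 8.3019) = 129.4278 / 36.2991 = 3.56559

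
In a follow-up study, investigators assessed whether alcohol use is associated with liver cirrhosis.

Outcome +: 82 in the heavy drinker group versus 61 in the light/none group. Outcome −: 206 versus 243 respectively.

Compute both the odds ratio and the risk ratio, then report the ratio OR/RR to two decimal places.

1.12

From the description: a = 82, b = 206, c = 61, d = 243.
OR = (82·243)/(206·61) = 19926/12566 = 1.58571
Risk in exposed = 82/288 = 0.28472; risk in unexposed = 61/304 = 0.20066; RR = 1.41894
OR/RR = 1.58571 / 1.41894 = 1.11753
The outcome is not rare, so the OR lies further from 1 than the RR.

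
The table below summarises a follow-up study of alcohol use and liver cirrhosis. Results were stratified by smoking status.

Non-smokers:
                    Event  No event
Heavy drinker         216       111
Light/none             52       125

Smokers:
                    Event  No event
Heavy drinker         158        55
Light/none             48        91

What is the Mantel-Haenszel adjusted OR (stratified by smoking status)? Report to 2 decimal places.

OR_MH = Σ(aᵢdᵢ/nᵢ) / Σ(bᵢcᵢ/nᵢ), where nᵢ is the stratum total.
Stratum 1 (Non-smokers): n = 504; a·d/n = 216·125/504 = 53.5714; b·c/n = 111·52/504 = 11.4524
Stratum 2 (Smokers): n = 352; a·d/n = 158·91/352 = 40.8466; b·c/n = 55·48/352 = 7.5000
OR_MH = (53.5714 + 40.8466) / (11.4524 + 7.5000) = 94.4180 / 18.9524 = 4.98186

4.98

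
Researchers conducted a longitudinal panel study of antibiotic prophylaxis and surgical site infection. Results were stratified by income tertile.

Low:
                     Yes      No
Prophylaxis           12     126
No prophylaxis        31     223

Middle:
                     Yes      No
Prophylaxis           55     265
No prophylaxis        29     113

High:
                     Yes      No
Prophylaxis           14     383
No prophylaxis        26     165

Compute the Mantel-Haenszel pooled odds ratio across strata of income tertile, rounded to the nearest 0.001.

OR_MH = Σ(aᵢdᵢ/nᵢ) / Σ(bᵢcᵢ/nᵢ), where nᵢ is the stratum total.
Stratum 1 (Low): n = 392; a·d/n = 12·223/392 = 6.8265; b·c/n = 126·31/392 = 9.9643
Stratum 2 (Middle): n = 462; a·d/n = 55·113/462 = 13.4524; b·c/n = 265·29/462 = 16.6342
Stratum 3 (High): n = 588; a·d/n = 14·165/588 = 3.9286; b·c/n = 383·26/588 = 16.9354
OR_MH = (6.8265 + 13.4524 + 3.9286) / (9.9643 + 16.6342 + 16.9354) = 24.2075 / 43.5339 = 0.55606

0.556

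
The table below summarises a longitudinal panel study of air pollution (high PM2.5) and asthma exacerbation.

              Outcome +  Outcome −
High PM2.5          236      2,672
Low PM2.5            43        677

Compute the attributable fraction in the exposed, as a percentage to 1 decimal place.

26.4

Cells: a = 236, b = 2672, c = 43, d = 677.
Risk in exposed = 236/2908 = 0.08116; risk in unexposed = 43/720 = 0.05972.
RR = 0.08116/0.05972 = 1.35888
AR% = (RR − 1)/RR × 100 = (1.35888 − 1)/1.35888 × 100 = 26.4101%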